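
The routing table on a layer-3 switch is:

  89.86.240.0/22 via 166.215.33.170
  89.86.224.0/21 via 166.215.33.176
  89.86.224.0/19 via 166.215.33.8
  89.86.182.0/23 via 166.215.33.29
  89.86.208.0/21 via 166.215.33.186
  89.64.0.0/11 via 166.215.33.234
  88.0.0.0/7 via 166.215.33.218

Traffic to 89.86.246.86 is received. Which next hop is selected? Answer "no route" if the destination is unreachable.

166.215.33.8

Routes whose prefix contains 89.86.246.86:
  88.0.0.0/7 (88.0.0.0 - 89.255.255.255) -> 166.215.33.218
  89.64.0.0/11 (89.64.0.0 - 89.95.255.255) -> 166.215.33.234
  89.86.224.0/19 (89.86.224.0 - 89.86.255.255) -> 166.215.33.8
More-specific entries that do NOT match:
  89.86.182.0/23 (89.86.182.0 - 89.86.183.255) does not contain 89.86.246.86
  89.86.240.0/22 (89.86.240.0 - 89.86.243.255) does not contain 89.86.246.86
  89.86.224.0/21 (89.86.224.0 - 89.86.231.255) does not contain 89.86.246.86
  89.86.208.0/21 (89.86.208.0 - 89.86.215.255) does not contain 89.86.246.86
Longest matching prefix is /19 -> next hop 166.215.33.8.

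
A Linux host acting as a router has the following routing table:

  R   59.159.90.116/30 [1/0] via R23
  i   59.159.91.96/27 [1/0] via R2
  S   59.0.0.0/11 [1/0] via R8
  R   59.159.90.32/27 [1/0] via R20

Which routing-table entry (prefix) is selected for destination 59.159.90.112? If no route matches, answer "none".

none

59.159.90.112 is outside every listed prefix and there is no default route.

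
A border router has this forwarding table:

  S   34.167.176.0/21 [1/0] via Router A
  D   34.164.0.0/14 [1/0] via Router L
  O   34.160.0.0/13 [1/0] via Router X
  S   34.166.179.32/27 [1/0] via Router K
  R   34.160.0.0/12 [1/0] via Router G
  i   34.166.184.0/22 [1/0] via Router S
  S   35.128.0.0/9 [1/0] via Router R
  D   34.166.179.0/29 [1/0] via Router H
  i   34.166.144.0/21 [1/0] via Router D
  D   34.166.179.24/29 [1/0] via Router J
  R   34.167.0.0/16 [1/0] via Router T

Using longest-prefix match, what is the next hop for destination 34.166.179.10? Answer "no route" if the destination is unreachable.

Routes whose prefix contains 34.166.179.10:
  34.160.0.0/12 (34.160.0.0 - 34.175.255.255) -> Router G
  34.160.0.0/13 (34.160.0.0 - 34.167.255.255) -> Router X
  34.164.0.0/14 (34.164.0.0 - 34.167.255.255) -> Router L
More-specific entries that do NOT match:
  34.166.179.0/29 (34.166.179.0 - 34.166.179.7) does not contain 34.166.179.10
  34.166.179.24/29 (34.166.179.24 - 34.166.179.31) does not contain 34.166.179.10
  34.166.179.32/27 (34.166.179.32 - 34.166.179.63) does not contain 34.166.179.10
  34.166.184.0/22 (34.166.184.0 - 34.166.187.255) does not contain 34.166.179.10
  34.167.176.0/21 (34.167.176.0 - 34.167.183.255) does not contain 34.166.179.10
  34.166.144.0/21 (34.166.144.0 - 34.166.151.255) does not contain 34.166.179.10
  34.167.0.0/16 (34.167.0.0 - 34.167.255.255) does not contain 34.166.179.10
Longest matching prefix is /14 -> next hop Router L.

Router L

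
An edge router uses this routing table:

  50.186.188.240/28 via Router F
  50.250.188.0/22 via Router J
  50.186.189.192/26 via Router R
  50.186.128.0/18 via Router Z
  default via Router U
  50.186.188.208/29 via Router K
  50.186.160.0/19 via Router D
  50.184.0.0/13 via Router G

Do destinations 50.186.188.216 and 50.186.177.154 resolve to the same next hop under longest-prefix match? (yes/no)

yes

50.186.188.216: longest match 50.186.160.0/19 -> Router D
50.186.177.154: longest match 50.186.160.0/19 -> Router D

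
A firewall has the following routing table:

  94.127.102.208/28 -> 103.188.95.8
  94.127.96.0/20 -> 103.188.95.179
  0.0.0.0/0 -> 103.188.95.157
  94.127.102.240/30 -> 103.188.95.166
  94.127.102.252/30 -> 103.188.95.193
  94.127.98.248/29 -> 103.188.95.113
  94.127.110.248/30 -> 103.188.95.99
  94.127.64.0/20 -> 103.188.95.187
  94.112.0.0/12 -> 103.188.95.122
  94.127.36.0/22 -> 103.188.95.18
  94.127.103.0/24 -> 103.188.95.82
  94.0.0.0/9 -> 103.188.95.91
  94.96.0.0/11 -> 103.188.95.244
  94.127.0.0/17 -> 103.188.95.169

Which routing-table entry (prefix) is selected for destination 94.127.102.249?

Entries matching 94.127.102.249:
  0.0.0.0/0 (default, matches everything)
  94.0.0.0/9 (94.0.0.0 - 94.127.255.255)
  94.96.0.0/11 (94.96.0.0 - 94.127.255.255)
  94.112.0.0/12 (94.112.0.0 - 94.127.255.255)
  94.127.0.0/17 (94.127.0.0 - 94.127.127.255)
  94.127.96.0/20 (94.127.96.0 - 94.127.111.255)
Most specific is 94.127.96.0/20.

94.127.96.0/20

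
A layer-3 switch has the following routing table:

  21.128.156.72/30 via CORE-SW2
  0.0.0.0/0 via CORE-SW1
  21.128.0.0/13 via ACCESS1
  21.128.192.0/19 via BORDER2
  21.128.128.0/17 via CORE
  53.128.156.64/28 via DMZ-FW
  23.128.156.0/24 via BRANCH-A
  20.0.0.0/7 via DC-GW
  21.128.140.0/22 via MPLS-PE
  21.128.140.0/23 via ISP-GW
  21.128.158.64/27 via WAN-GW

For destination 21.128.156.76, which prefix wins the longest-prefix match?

21.128.128.0/17

Entries matching 21.128.156.76:
  0.0.0.0/0 (default, matches everything)
  20.0.0.0/7 (20.0.0.0 - 21.255.255.255)
  21.128.0.0/13 (21.128.0.0 - 21.135.255.255)
  21.128.128.0/17 (21.128.128.0 - 21.128.255.255)
Most specific is 21.128.128.0/17.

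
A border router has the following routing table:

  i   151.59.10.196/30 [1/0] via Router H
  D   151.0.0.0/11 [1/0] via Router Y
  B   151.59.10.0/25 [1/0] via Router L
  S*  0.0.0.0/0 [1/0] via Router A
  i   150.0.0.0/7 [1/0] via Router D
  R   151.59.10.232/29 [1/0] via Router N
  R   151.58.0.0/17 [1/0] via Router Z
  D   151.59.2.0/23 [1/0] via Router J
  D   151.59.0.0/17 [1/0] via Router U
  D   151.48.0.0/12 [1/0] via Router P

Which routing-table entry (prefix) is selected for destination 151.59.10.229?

151.59.0.0/17

Entries matching 151.59.10.229:
  0.0.0.0/0 (default, matches everything)
  150.0.0.0/7 (150.0.0.0 - 151.255.255.255)
  151.48.0.0/12 (151.48.0.0 - 151.63.255.255)
  151.59.0.0/17 (151.59.0.0 - 151.59.127.255)
Most specific is 151.59.0.0/17.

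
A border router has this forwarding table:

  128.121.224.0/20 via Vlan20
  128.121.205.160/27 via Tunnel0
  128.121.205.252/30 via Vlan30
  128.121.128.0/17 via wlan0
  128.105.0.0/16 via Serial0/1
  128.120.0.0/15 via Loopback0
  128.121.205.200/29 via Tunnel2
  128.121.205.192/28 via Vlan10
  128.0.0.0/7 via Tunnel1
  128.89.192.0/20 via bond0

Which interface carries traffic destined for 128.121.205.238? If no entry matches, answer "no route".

Routes whose prefix contains 128.121.205.238:
  128.0.0.0/7 (128.0.0.0 - 129.255.255.255) -> Tunnel1
  128.120.0.0/15 (128.120.0.0 - 128.121.255.255) -> Loopback0
  128.121.128.0/17 (128.121.128.0 - 128.121.255.255) -> wlan0
More-specific entries that do NOT match:
  128.121.205.252/30 (128.121.205.252 - 128.121.205.255) does not contain 128.121.205.238
  128.121.205.200/29 (128.121.205.200 - 128.121.205.207) does not contain 128.121.205.238
  128.121.205.192/28 (128.121.205.192 - 128.121.205.207) does not contain 128.121.205.238
  128.121.205.160/27 (128.121.205.160 - 128.121.205.191) does not contain 128.121.205.238
  128.121.224.0/20 (128.121.224.0 - 128.121.239.255) does not contain 128.121.205.238
  128.89.192.0/20 (128.89.192.0 - 128.89.207.255) does not contain 128.121.205.238
Longest matching prefix is /17 -> interface wlan0.

wlan0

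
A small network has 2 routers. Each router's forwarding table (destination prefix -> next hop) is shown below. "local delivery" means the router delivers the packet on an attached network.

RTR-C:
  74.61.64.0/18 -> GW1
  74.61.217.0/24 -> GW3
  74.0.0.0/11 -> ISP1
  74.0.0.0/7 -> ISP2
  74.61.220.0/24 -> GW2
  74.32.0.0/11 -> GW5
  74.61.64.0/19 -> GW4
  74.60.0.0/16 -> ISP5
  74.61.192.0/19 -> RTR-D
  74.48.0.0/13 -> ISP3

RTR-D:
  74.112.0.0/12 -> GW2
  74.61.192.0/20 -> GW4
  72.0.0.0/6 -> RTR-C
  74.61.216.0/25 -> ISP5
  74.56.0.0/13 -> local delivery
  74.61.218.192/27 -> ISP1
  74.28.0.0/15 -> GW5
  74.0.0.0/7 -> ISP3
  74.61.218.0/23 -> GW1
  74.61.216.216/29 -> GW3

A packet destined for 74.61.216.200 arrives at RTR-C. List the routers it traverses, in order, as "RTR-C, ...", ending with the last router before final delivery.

At RTR-C: longest match for 74.61.216.200 is 74.61.192.0/19 -> RTR-D
At RTR-D: longest match for 74.61.216.200 is 74.56.0.0/13 -> local delivery

RTR-C, RTR-D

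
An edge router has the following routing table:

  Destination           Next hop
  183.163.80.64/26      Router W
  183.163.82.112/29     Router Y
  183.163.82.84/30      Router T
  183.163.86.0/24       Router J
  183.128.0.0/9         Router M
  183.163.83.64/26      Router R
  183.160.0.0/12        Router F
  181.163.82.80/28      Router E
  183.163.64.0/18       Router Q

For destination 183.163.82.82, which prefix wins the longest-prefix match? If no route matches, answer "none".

183.163.64.0/18

Entries matching 183.163.82.82:
  183.128.0.0/9 (183.128.0.0 - 183.255.255.255)
  183.160.0.0/12 (183.160.0.0 - 183.175.255.255)
  183.163.64.0/18 (183.163.64.0 - 183.163.127.255)
Most specific is 183.163.64.0/18.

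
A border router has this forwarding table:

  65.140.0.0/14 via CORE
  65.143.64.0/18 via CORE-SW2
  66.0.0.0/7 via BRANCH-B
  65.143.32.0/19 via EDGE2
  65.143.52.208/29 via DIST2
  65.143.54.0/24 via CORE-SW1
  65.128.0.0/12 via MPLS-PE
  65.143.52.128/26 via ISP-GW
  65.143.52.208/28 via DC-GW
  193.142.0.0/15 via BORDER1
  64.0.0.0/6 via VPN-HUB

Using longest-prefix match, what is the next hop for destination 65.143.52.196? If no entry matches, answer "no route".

EDGE2

Routes whose prefix contains 65.143.52.196:
  64.0.0.0/6 (64.0.0.0 - 67.255.255.255) -> VPN-HUB
  65.128.0.0/12 (65.128.0.0 - 65.143.255.255) -> MPLS-PE
  65.140.0.0/14 (65.140.0.0 - 65.143.255.255) -> CORE
  65.143.32.0/19 (65.143.32.0 - 65.143.63.255) -> EDGE2
More-specific entries that do NOT match:
  65.143.52.208/29 (65.143.52.208 - 65.143.52.215) does not contain 65.143.52.196
  65.143.52.208/28 (65.143.52.208 - 65.143.52.223) does not contain 65.143.52.196
  65.143.52.128/26 (65.143.52.128 - 65.143.52.191) does not contain 65.143.52.196
  65.143.54.0/24 (65.143.54.0 - 65.143.54.255) does not contain 65.143.52.196
Longest matching prefix is /19 -> next hop EDGE2.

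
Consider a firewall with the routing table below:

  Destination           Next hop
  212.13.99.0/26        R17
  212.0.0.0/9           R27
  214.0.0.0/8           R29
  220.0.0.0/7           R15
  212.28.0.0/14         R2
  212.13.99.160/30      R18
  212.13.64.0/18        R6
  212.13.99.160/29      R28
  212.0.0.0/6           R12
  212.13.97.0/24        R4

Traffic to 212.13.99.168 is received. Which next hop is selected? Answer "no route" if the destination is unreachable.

Routes whose prefix contains 212.13.99.168:
  212.0.0.0/6 (212.0.0.0 - 215.255.255.255) -> R12
  212.0.0.0/9 (212.0.0.0 - 212.127.255.255) -> R27
  212.13.64.0/18 (212.13.64.0 - 212.13.127.255) -> R6
More-specific entries that do NOT match:
  212.13.99.160/30 (212.13.99.160 - 212.13.99.163) does not contain 212.13.99.168
  212.13.99.160/29 (212.13.99.160 - 212.13.99.167) does not contain 212.13.99.168
  212.13.99.0/26 (212.13.99.0 - 212.13.99.63) does not contain 212.13.99.168
  212.13.97.0/24 (212.13.97.0 - 212.13.97.255) does not contain 212.13.99.168
Longest matching prefix is /18 -> next hop R6.

R6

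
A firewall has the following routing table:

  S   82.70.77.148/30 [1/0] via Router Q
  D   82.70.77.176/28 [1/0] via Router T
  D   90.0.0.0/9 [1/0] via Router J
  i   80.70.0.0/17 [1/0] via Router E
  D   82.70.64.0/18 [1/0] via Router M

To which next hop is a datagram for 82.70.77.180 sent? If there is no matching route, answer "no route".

Routes whose prefix contains 82.70.77.180:
  82.70.64.0/18 (82.70.64.0 - 82.70.127.255) -> Router M
  82.70.77.176/28 (82.70.77.176 - 82.70.77.191) -> Router T
More-specific entries that do NOT match:
  82.70.77.148/30 (82.70.77.148 - 82.70.77.151) does not contain 82.70.77.180
Longest matching prefix is /28 -> next hop Router T.

Router T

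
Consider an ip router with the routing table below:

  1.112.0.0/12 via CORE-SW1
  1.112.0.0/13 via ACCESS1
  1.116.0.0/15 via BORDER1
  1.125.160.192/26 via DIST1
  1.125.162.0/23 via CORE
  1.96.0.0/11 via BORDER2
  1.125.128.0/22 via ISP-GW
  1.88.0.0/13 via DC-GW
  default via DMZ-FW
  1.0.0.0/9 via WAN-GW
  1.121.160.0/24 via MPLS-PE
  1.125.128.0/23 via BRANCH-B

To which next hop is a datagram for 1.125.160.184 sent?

Routes whose prefix contains 1.125.160.184:
  0.0.0.0/0 (default, matches everything) -> DMZ-FW
  1.0.0.0/9 (1.0.0.0 - 1.127.255.255) -> WAN-GW
  1.96.0.0/11 (1.96.0.0 - 1.127.255.255) -> BORDER2
  1.112.0.0/12 (1.112.0.0 - 1.127.255.255) -> CORE-SW1
More-specific entries that do NOT match:
  1.125.160.192/26 (1.125.160.192 - 1.125.160.255) does not contain 1.125.160.184
  1.121.160.0/24 (1.121.160.0 - 1.121.160.255) does not contain 1.125.160.184
  1.125.162.0/23 (1.125.162.0 - 1.125.163.255) does not contain 1.125.160.184
  1.125.128.0/23 (1.125.128.0 - 1.125.129.255) does not contain 1.125.160.184
  1.125.128.0/22 (1.125.128.0 - 1.125.131.255) does not contain 1.125.160.184
  1.116.0.0/15 (1.116.0.0 - 1.117.255.255) does not contain 1.125.160.184
  1.112.0.0/13 (1.112.0.0 - 1.119.255.255) does not contain 1.125.160.184
  1.88.0.0/13 (1.88.0.0 - 1.95.255.255) does not contain 1.125.160.184
Longest matching prefix is /12 -> next hop CORE-SW1.

CORE-SW1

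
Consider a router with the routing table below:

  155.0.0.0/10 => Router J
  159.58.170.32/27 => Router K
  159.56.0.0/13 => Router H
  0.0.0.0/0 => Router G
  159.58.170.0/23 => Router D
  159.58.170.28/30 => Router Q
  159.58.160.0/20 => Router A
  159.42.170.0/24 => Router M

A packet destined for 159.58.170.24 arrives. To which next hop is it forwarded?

Routes whose prefix contains 159.58.170.24:
  0.0.0.0/0 (default, matches everything) -> Router G
  159.56.0.0/13 (159.56.0.0 - 159.63.255.255) -> Router H
  159.58.160.0/20 (159.58.160.0 - 159.58.175.255) -> Router A
  159.58.170.0/23 (159.58.170.0 - 159.58.171.255) -> Router D
More-specific entries that do NOT match:
  159.58.170.28/30 (159.58.170.28 - 159.58.170.31) does not contain 159.58.170.24
  159.58.170.32/27 (159.58.170.32 - 159.58.170.63) does not contain 159.58.170.24
  159.42.170.0/24 (159.42.170.0 - 159.42.170.255) does not contain 159.58.170.24
Longest matching prefix is /23 -> next hop Router D.

Router D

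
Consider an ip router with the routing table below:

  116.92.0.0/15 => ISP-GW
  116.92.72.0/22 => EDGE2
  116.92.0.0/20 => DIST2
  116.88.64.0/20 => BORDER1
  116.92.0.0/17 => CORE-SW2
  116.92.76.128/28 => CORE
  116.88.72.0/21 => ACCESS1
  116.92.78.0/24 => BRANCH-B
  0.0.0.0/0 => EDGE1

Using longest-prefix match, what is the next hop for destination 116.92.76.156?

Routes whose prefix contains 116.92.76.156:
  0.0.0.0/0 (default, matches everything) -> EDGE1
  116.92.0.0/15 (116.92.0.0 - 116.93.255.255) -> ISP-GW
  116.92.0.0/17 (116.92.0.0 - 116.92.127.255) -> CORE-SW2
More-specific entries that do NOT match:
  116.92.76.128/28 (116.92.76.128 - 116.92.76.143) does not contain 116.92.76.156
  116.92.78.0/24 (116.92.78.0 - 116.92.78.255) does not contain 116.92.76.156
  116.92.72.0/22 (116.92.72.0 - 116.92.75.255) does not contain 116.92.76.156
  116.88.72.0/21 (116.88.72.0 - 116.88.79.255) does not contain 116.92.76.156
  116.92.0.0/20 (116.92.0.0 - 116.92.15.255) does not contain 116.92.76.156
  116.88.64.0/20 (116.88.64.0 - 116.88.79.255) does not contain 116.92.76.156
Longest matching prefix is /17 -> next hop CORE-SW2.

CORE-SW2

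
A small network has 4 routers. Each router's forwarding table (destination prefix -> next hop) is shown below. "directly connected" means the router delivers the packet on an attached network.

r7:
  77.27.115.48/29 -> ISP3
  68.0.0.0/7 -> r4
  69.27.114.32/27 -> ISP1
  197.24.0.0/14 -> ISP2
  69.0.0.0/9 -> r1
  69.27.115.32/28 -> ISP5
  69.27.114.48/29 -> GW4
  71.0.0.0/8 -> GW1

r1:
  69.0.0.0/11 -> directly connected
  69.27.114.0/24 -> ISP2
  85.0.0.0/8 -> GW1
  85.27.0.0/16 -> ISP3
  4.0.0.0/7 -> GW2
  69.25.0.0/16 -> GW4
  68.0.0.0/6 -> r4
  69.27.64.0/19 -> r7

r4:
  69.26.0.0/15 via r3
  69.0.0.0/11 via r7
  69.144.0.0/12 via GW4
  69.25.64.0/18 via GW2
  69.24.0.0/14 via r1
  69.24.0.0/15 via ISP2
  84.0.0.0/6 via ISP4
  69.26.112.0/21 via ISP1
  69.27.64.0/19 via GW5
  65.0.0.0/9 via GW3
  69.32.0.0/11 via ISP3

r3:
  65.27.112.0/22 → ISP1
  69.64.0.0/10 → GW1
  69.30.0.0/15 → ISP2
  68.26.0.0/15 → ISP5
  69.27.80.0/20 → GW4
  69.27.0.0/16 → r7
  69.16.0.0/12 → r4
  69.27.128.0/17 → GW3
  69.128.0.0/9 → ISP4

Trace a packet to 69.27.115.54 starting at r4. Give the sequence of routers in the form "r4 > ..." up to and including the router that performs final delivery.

At r4: longest match for 69.27.115.54 is 69.26.0.0/15 -> r3
At r3: longest match for 69.27.115.54 is 69.27.0.0/16 -> r7
At r7: longest match for 69.27.115.54 is 69.0.0.0/9 -> r1
At r1: longest match for 69.27.115.54 is 69.0.0.0/11 -> directly connected

r4 > r3 > r7 > r1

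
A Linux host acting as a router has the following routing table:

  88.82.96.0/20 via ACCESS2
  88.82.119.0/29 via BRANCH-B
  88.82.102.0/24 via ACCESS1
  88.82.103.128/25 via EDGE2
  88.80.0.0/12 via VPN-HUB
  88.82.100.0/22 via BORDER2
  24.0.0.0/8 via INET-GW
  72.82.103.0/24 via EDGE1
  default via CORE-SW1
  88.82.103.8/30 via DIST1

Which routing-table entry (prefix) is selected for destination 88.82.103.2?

Entries matching 88.82.103.2:
  0.0.0.0/0 (default, matches everything)
  88.80.0.0/12 (88.80.0.0 - 88.95.255.255)
  88.82.96.0/20 (88.82.96.0 - 88.82.111.255)
  88.82.100.0/22 (88.82.100.0 - 88.82.103.255)
Most specific is 88.82.100.0/22.

88.82.100.0/22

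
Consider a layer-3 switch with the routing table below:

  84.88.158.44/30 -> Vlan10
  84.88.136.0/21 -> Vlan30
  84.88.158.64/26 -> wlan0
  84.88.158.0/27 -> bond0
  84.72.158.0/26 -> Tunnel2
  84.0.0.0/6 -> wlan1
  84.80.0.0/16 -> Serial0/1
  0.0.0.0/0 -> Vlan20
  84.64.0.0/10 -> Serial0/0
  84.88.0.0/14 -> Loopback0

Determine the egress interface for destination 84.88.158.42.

Routes whose prefix contains 84.88.158.42:
  0.0.0.0/0 (default, matches everything) -> Vlan20
  84.0.0.0/6 (84.0.0.0 - 87.255.255.255) -> wlan1
  84.64.0.0/10 (84.64.0.0 - 84.127.255.255) -> Serial0/0
  84.88.0.0/14 (84.88.0.0 - 84.91.255.255) -> Loopback0
More-specific entries that do NOT match:
  84.88.158.44/30 (84.88.158.44 - 84.88.158.47) does not contain 84.88.158.42
  84.88.158.0/27 (84.88.158.0 - 84.88.158.31) does not contain 84.88.158.42
  84.88.158.64/26 (84.88.158.64 - 84.88.158.127) does not contain 84.88.158.42
  84.72.158.0/26 (84.72.158.0 - 84.72.158.63) does not contain 84.88.158.42
  84.88.136.0/21 (84.88.136.0 - 84.88.143.255) does not contain 84.88.158.42
  84.80.0.0/16 (84.80.0.0 - 84.80.255.255) does not contain 84.88.158.42
Longest matching prefix is /14 -> interface Loopback0.

Loopback0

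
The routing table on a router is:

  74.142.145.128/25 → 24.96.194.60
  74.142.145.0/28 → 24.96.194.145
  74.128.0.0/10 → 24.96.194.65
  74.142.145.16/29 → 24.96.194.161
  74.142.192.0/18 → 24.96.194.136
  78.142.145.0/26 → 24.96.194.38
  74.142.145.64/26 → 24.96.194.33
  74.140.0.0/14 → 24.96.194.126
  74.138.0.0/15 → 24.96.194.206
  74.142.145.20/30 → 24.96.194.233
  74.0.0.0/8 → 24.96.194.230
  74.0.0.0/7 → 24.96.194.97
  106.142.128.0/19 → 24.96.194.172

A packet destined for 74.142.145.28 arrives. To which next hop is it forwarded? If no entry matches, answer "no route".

24.96.194.126

Routes whose prefix contains 74.142.145.28:
  74.0.0.0/7 (74.0.0.0 - 75.255.255.255) -> 24.96.194.97
  74.0.0.0/8 (74.0.0.0 - 74.255.255.255) -> 24.96.194.230
  74.128.0.0/10 (74.128.0.0 - 74.191.255.255) -> 24.96.194.65
  74.140.0.0/14 (74.140.0.0 - 74.143.255.255) -> 24.96.194.126
More-specific entries that do NOT match:
  74.142.145.20/30 (74.142.145.20 - 74.142.145.23) does not contain 74.142.145.28
  74.142.145.16/29 (74.142.145.16 - 74.142.145.23) does not contain 74.142.145.28
  74.142.145.0/28 (74.142.145.0 - 74.142.145.15) does not contain 74.142.145.28
  78.142.145.0/26 (78.142.145.0 - 78.142.145.63) does not contain 74.142.145.28
  74.142.145.64/26 (74.142.145.64 - 74.142.145.127) does not contain 74.142.145.28
  74.142.145.128/25 (74.142.145.128 - 74.142.145.255) does not contain 74.142.145.28
  106.142.128.0/19 (106.142.128.0 - 106.142.159.255) does not contain 74.142.145.28
  74.142.192.0/18 (74.142.192.0 - 74.142.255.255) does not contain 74.142.145.28
  74.138.0.0/15 (74.138.0.0 - 74.139.255.255) does not contain 74.142.145.28
Longest matching prefix is /14 -> next hop 24.96.194.126.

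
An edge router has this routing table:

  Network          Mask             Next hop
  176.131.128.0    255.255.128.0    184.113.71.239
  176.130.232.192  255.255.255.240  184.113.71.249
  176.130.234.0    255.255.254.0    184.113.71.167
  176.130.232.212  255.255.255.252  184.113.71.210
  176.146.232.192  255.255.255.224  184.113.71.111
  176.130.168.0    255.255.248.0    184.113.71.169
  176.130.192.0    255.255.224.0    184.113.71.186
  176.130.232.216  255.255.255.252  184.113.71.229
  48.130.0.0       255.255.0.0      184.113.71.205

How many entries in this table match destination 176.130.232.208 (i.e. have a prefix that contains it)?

No listed prefix contains 176.130.232.208.
Total matching entries: 0.

0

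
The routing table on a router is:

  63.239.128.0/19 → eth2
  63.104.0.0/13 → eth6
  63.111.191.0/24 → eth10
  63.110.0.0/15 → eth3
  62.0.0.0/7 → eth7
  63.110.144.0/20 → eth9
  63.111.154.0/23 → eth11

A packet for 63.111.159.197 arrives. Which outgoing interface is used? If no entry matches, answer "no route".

Routes whose prefix contains 63.111.159.197:
  62.0.0.0/7 (62.0.0.0 - 63.255.255.255) -> eth7
  63.104.0.0/13 (63.104.0.0 - 63.111.255.255) -> eth6
  63.110.0.0/15 (63.110.0.0 - 63.111.255.255) -> eth3
More-specific entries that do NOT match:
  63.111.191.0/24 (63.111.191.0 - 63.111.191.255) does not contain 63.111.159.197
  63.111.154.0/23 (63.111.154.0 - 63.111.155.255) does not contain 63.111.159.197
  63.110.144.0/20 (63.110.144.0 - 63.110.159.255) does not contain 63.111.159.197
  63.239.128.0/19 (63.239.128.0 - 63.239.159.255) does not contain 63.111.159.197
Longest matching prefix is /15 -> interface eth3.

eth3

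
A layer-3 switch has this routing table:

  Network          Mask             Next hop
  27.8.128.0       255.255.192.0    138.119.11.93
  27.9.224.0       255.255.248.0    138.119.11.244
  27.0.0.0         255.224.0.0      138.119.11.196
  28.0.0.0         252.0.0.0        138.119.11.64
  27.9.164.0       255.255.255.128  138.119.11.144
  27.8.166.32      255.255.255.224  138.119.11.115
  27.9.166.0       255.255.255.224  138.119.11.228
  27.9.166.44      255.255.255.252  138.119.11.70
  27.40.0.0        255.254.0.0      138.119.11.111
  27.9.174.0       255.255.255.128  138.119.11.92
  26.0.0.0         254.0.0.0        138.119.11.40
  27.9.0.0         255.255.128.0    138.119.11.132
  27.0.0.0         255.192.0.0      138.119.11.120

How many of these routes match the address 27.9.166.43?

3

Prefixes containing 27.9.166.43:
  26.0.0.0/7 (26.0.0.0 - 27.255.255.255)
  27.0.0.0/10 (27.0.0.0 - 27.63.255.255)
  27.0.0.0/11 (27.0.0.0 - 27.31.255.255)
Total matching entries: 3.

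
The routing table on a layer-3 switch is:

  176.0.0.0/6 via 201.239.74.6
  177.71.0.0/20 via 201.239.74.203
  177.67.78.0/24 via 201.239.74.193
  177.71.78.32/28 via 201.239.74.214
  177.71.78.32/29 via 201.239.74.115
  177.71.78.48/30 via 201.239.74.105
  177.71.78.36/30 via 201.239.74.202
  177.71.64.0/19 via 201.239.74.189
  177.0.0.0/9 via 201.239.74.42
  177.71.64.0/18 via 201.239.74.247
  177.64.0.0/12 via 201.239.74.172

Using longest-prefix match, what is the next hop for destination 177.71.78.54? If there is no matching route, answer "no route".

201.239.74.189

Routes whose prefix contains 177.71.78.54:
  176.0.0.0/6 (176.0.0.0 - 179.255.255.255) -> 201.239.74.6
  177.0.0.0/9 (177.0.0.0 - 177.127.255.255) -> 201.239.74.42
  177.64.0.0/12 (177.64.0.0 - 177.79.255.255) -> 201.239.74.172
  177.71.64.0/18 (177.71.64.0 - 177.71.127.255) -> 201.239.74.247
  177.71.64.0/19 (177.71.64.0 - 177.71.95.255) -> 201.239.74.189
More-specific entries that do NOT match:
  177.71.78.48/30 (177.71.78.48 - 177.71.78.51) does not contain 177.71.78.54
  177.71.78.36/30 (177.71.78.36 - 177.71.78.39) does not contain 177.71.78.54
  177.71.78.32/29 (177.71.78.32 - 177.71.78.39) does not contain 177.71.78.54
  177.71.78.32/28 (177.71.78.32 - 177.71.78.47) does not contain 177.71.78.54
  177.67.78.0/24 (177.67.78.0 - 177.67.78.255) does not contain 177.71.78.54
  177.71.0.0/20 (177.71.0.0 - 177.71.15.255) does not contain 177.71.78.54
Longest matching prefix is /19 -> next hop 201.239.74.189.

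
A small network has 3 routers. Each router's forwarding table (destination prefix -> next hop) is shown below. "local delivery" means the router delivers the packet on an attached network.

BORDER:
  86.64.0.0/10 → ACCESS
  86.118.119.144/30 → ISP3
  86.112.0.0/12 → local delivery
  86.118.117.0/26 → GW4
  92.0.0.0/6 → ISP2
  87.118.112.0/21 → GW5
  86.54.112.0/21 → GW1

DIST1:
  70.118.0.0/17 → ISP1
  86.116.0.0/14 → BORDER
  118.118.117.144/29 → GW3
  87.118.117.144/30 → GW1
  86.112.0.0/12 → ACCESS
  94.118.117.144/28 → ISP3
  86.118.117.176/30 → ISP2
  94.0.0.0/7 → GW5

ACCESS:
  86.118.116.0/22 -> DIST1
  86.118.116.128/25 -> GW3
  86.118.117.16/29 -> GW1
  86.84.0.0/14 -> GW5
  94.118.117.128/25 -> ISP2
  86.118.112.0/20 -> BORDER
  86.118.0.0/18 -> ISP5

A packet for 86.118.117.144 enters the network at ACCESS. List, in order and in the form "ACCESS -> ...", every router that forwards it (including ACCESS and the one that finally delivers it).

ACCESS -> DIST1 -> BORDER

At ACCESS: longest match for 86.118.117.144 is 86.118.116.0/22 -> DIST1
At DIST1: longest match for 86.118.117.144 is 86.116.0.0/14 -> BORDER
At BORDER: longest match for 86.118.117.144 is 86.112.0.0/12 -> local delivery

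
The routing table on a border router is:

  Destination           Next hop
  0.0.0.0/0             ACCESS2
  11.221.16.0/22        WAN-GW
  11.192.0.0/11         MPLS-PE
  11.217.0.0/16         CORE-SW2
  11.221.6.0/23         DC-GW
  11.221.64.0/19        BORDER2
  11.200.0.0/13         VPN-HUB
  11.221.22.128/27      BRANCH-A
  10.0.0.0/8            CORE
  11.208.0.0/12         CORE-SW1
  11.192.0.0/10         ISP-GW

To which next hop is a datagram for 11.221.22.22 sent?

CORE-SW1

Routes whose prefix contains 11.221.22.22:
  0.0.0.0/0 (default, matches everything) -> ACCESS2
  11.192.0.0/10 (11.192.0.0 - 11.255.255.255) -> ISP-GW
  11.192.0.0/11 (11.192.0.0 - 11.223.255.255) -> MPLS-PE
  11.208.0.0/12 (11.208.0.0 - 11.223.255.255) -> CORE-SW1
More-specific entries that do NOT match:
  11.221.22.128/27 (11.221.22.128 - 11.221.22.159) does not contain 11.221.22.22
  11.221.6.0/23 (11.221.6.0 - 11.221.7.255) does not contain 11.221.22.22
  11.221.16.0/22 (11.221.16.0 - 11.221.19.255) does not contain 11.221.22.22
  11.221.64.0/19 (11.221.64.0 - 11.221.95.255) does not contain 11.221.22.22
  11.217.0.0/16 (11.217.0.0 - 11.217.255.255) does not contain 11.221.22.22
  11.200.0.0/13 (11.200.0.0 - 11.207.255.255) does not contain 11.221.22.22
Longest matching prefix is /12 -> next hop CORE-SW1.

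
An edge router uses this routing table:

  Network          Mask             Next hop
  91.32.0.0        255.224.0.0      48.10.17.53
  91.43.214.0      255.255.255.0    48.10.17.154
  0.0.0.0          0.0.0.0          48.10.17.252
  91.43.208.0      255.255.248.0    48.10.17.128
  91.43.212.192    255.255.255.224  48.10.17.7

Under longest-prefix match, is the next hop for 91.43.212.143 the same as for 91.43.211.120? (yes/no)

91.43.212.143: longest match 91.43.208.0/21 -> 48.10.17.128
91.43.211.120: longest match 91.43.208.0/21 -> 48.10.17.128

yes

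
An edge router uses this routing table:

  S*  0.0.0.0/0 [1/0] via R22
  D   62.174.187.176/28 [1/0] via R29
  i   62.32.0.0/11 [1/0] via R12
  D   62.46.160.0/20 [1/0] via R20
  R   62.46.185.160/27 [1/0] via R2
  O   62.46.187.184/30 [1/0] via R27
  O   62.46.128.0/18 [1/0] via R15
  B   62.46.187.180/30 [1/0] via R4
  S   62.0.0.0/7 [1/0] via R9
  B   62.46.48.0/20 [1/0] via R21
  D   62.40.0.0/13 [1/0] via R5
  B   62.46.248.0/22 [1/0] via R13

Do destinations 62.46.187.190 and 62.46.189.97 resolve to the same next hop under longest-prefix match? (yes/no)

62.46.187.190: longest match 62.46.128.0/18 -> R15
62.46.189.97: longest match 62.46.128.0/18 -> R15

yes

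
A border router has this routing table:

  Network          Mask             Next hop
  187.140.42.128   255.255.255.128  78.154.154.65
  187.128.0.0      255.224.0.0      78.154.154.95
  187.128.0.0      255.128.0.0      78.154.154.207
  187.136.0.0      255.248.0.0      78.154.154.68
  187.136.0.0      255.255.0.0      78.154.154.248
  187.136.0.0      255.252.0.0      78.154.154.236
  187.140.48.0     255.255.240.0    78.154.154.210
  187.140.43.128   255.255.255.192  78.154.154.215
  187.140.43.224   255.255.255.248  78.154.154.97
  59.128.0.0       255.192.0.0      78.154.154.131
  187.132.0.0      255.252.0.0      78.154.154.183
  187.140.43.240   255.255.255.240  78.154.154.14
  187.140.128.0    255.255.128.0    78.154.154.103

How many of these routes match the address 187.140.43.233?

3

Prefixes containing 187.140.43.233:
  187.128.0.0/9 (187.128.0.0 - 187.255.255.255)
  187.128.0.0/11 (187.128.0.0 - 187.159.255.255)
  187.136.0.0/13 (187.136.0.0 - 187.143.255.255)
Total matching entries: 3.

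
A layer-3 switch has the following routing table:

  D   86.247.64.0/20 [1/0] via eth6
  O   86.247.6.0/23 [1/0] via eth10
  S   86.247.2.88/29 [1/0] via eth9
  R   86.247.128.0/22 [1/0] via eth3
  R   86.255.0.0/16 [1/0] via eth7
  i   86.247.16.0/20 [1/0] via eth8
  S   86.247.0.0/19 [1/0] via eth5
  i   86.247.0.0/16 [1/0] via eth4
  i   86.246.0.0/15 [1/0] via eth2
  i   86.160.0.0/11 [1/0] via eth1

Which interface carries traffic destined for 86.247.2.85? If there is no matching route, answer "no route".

Routes whose prefix contains 86.247.2.85:
  86.246.0.0/15 (86.246.0.0 - 86.247.255.255) -> eth2
  86.247.0.0/16 (86.247.0.0 - 86.247.255.255) -> eth4
  86.247.0.0/19 (86.247.0.0 - 86.247.31.255) -> eth5
More-specific entries that do NOT match:
  86.247.2.88/29 (86.247.2.88 - 86.247.2.95) does not contain 86.247.2.85
  86.247.6.0/23 (86.247.6.0 - 86.247.7.255) does not contain 86.247.2.85
  86.247.128.0/22 (86.247.128.0 - 86.247.131.255) does not contain 86.247.2.85
  86.247.64.0/20 (86.247.64.0 - 86.247.79.255) does not contain 86.247.2.85
  86.247.16.0/20 (86.247.16.0 - 86.247.31.255) does not contain 86.247.2.85
Longest matching prefix is /19 -> interface eth5.

eth5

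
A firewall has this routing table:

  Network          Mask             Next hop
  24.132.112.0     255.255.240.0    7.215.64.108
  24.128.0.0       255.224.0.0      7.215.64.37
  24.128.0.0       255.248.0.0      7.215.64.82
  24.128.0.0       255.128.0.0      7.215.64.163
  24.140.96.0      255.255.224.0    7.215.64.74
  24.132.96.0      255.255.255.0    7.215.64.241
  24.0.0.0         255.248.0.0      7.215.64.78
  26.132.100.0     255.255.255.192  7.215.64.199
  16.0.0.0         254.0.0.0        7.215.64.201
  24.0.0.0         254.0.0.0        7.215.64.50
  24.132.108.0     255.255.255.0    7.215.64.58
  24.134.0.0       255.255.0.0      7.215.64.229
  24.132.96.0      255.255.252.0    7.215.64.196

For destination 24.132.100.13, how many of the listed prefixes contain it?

Prefixes containing 24.132.100.13:
  24.0.0.0/7 (24.0.0.0 - 25.255.255.255)
  24.128.0.0/9 (24.128.0.0 - 24.255.255.255)
  24.128.0.0/11 (24.128.0.0 - 24.159.255.255)
  24.128.0.0/13 (24.128.0.0 - 24.135.255.255)
Total matching entries: 4.

4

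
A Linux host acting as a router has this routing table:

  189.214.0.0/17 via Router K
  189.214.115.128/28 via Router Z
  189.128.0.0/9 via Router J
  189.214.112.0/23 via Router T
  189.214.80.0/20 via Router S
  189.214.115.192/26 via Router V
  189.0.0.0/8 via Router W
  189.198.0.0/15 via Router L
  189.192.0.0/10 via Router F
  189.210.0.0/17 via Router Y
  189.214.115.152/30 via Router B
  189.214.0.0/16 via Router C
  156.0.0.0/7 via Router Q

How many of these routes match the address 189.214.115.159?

5

Prefixes containing 189.214.115.159:
  189.0.0.0/8 (189.0.0.0 - 189.255.255.255)
  189.128.0.0/9 (189.128.0.0 - 189.255.255.255)
  189.192.0.0/10 (189.192.0.0 - 189.255.255.255)
  189.214.0.0/16 (189.214.0.0 - 189.214.255.255)
  189.214.0.0/17 (189.214.0.0 - 189.214.127.255)
Total matching entries: 5.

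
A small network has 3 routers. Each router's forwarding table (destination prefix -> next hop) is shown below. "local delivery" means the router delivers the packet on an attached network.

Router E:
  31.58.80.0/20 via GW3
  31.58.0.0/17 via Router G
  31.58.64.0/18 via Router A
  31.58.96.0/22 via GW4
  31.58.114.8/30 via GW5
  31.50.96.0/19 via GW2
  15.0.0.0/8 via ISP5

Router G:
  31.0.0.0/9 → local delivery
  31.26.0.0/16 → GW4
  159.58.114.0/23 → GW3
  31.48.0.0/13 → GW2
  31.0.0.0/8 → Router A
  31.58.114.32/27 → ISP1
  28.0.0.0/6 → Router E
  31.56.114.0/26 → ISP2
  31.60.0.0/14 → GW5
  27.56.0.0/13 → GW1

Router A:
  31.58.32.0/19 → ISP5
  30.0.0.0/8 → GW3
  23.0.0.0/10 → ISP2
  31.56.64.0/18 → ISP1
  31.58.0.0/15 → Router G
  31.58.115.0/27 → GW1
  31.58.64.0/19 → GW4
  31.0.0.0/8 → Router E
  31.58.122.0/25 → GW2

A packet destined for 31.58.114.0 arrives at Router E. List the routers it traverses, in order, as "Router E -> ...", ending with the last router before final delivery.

Router E -> Router A -> Router G

At Router E: longest match for 31.58.114.0 is 31.58.64.0/18 -> Router A
At Router A: longest match for 31.58.114.0 is 31.58.0.0/15 -> Router G
At Router G: longest match for 31.58.114.0 is 31.0.0.0/9 -> local delivery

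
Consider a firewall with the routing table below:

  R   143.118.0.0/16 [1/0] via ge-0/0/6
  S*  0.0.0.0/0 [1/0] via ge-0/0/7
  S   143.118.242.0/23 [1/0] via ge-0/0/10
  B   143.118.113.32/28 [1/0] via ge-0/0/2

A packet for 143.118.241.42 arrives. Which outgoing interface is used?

ge-0/0/6

Routes whose prefix contains 143.118.241.42:
  0.0.0.0/0 (default, matches everything) -> ge-0/0/7
  143.118.0.0/16 (143.118.0.0 - 143.118.255.255) -> ge-0/0/6
More-specific entries that do NOT match:
  143.118.113.32/28 (143.118.113.32 - 143.118.113.47) does not contain 143.118.241.42
  143.118.242.0/23 (143.118.242.0 - 143.118.243.255) does not contain 143.118.241.42
Longest matching prefix is /16 -> interface ge-0/0/6.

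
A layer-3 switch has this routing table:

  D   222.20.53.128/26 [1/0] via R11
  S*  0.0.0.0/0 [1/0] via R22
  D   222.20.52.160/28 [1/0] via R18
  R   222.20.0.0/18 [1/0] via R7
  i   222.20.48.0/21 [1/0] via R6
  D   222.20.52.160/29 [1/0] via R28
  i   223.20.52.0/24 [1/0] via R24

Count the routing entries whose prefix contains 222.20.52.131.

Prefixes containing 222.20.52.131:
  0.0.0.0/0 (default, matches everything)
  222.20.0.0/18 (222.20.0.0 - 222.20.63.255)
  222.20.48.0/21 (222.20.48.0 - 222.20.55.255)
Total matching entries: 3.

3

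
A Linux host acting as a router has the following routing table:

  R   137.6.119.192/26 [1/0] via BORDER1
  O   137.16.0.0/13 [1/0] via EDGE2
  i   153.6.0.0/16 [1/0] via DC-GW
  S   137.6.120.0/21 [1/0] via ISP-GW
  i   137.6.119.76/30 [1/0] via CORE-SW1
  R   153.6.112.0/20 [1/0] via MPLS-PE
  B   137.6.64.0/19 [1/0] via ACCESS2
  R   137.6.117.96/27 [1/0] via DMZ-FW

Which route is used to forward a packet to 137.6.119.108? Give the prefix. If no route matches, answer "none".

137.6.119.108 is outside every listed prefix and there is no default route.

none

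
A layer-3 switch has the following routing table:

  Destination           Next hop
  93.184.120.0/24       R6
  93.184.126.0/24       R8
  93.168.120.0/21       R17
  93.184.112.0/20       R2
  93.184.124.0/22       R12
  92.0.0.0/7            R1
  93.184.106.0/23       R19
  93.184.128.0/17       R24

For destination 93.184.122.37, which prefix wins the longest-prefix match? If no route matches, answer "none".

Entries matching 93.184.122.37:
  92.0.0.0/7 (92.0.0.0 - 93.255.255.255)
  93.184.112.0/20 (93.184.112.0 - 93.184.127.255)
Most specific is 93.184.112.0/20.

93.184.112.0/20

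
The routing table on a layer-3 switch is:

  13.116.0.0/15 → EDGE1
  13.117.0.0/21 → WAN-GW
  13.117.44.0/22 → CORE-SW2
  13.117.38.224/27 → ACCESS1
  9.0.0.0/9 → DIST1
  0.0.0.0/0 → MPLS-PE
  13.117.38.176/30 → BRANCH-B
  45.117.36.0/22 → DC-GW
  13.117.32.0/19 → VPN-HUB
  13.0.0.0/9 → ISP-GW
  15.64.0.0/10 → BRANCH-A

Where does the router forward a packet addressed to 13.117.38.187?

Routes whose prefix contains 13.117.38.187:
  0.0.0.0/0 (default, matches everything) -> MPLS-PE
  13.0.0.0/9 (13.0.0.0 - 13.127.255.255) -> ISP-GW
  13.116.0.0/15 (13.116.0.0 - 13.117.255.255) -> EDGE1
  13.117.32.0/19 (13.117.32.0 - 13.117.63.255) -> VPN-HUB
More-specific entries that do NOT match:
  13.117.38.176/30 (13.117.38.176 - 13.117.38.179) does not contain 13.117.38.187
  13.117.38.224/27 (13.117.38.224 - 13.117.38.255) does not contain 13.117.38.187
  13.117.44.0/22 (13.117.44.0 - 13.117.47.255) does not contain 13.117.38.187
  45.117.36.0/22 (45.117.36.0 - 45.117.39.255) does not contain 13.117.38.187
  13.117.0.0/21 (13.117.0.0 - 13.117.7.255) does not contain 13.117.38.187
Longest matching prefix is /19 -> next hop VPN-HUB.

VPN-HUB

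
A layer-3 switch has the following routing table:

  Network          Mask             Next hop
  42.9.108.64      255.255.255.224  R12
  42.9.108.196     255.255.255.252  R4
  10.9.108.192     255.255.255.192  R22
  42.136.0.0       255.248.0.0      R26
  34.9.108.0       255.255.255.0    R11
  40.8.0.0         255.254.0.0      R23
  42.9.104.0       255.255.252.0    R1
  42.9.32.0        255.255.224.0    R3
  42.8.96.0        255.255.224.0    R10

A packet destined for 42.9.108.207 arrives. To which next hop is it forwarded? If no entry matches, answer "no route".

No entry's prefix contains 42.9.108.207; there is no default route.

no route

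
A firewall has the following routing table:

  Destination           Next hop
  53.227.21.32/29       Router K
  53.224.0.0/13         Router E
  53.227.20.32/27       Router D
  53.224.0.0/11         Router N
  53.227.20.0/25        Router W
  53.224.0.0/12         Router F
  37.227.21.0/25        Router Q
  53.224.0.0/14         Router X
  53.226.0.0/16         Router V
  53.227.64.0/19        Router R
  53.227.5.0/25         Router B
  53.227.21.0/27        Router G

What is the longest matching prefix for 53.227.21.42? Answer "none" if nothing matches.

Entries matching 53.227.21.42:
  53.224.0.0/11 (53.224.0.0 - 53.255.255.255)
  53.224.0.0/12 (53.224.0.0 - 53.239.255.255)
  53.224.0.0/13 (53.224.0.0 - 53.231.255.255)
  53.224.0.0/14 (53.224.0.0 - 53.227.255.255)
Most specific is 53.224.0.0/14.

53.224.0.0/14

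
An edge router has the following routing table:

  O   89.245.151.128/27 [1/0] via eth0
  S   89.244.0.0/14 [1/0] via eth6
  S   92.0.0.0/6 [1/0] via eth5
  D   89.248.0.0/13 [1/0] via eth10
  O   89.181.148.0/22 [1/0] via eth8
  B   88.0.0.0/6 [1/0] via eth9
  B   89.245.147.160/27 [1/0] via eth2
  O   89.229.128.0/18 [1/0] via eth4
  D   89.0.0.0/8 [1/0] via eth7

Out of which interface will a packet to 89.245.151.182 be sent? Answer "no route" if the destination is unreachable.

eth6

Routes whose prefix contains 89.245.151.182:
  88.0.0.0/6 (88.0.0.0 - 91.255.255.255) -> eth9
  89.0.0.0/8 (89.0.0.0 - 89.255.255.255) -> eth7
  89.244.0.0/14 (89.244.0.0 - 89.247.255.255) -> eth6
More-specific entries that do NOT match:
  89.245.151.128/27 (89.245.151.128 - 89.245.151.159) does not contain 89.245.151.182
  89.245.147.160/27 (89.245.147.160 - 89.245.147.191) does not contain 89.245.151.182
  89.181.148.0/22 (89.181.148.0 - 89.181.151.255) does not contain 89.245.151.182
  89.229.128.0/18 (89.229.128.0 - 89.229.191.255) does not contain 89.245.151.182
Longest matching prefix is /14 -> interface eth6.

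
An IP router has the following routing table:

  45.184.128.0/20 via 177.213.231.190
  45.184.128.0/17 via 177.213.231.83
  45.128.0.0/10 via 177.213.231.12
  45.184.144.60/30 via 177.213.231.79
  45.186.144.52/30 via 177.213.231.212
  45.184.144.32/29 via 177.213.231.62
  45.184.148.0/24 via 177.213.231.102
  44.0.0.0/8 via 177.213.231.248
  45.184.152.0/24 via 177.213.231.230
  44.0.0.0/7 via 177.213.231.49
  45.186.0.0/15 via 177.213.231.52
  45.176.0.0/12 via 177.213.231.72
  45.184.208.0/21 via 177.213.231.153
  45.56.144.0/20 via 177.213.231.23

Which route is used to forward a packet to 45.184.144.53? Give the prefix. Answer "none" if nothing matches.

45.184.128.0/17

Entries matching 45.184.144.53:
  44.0.0.0/7 (44.0.0.0 - 45.255.255.255)
  45.128.0.0/10 (45.128.0.0 - 45.191.255.255)
  45.176.0.0/12 (45.176.0.0 - 45.191.255.255)
  45.184.128.0/17 (45.184.128.0 - 45.184.255.255)
Most specific is 45.184.128.0/17.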